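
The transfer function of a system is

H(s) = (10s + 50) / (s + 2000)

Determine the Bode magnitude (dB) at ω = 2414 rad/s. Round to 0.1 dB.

Substitute s = j2414:
Numerator: 10(j2414) + 50 = 50 + j24140
Denominator: (j2414) + 2000 = 2000 + j2414
|N| = √(50² + 24140²) ≈ 24140, ∠N ≈ 89.88°
|D| = √(2000² + 2414²) ≈ 3134.9, ∠D ≈ 50.36°
|H| = 24140 / 3134.9 ≈ 7.7004
Gain = 20 log₁₀(7.7004) ≈ 17.73 dB

17.7 dB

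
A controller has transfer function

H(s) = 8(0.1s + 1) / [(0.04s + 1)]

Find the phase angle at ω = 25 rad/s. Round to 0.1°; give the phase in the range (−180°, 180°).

At ω = 25 rad/s:
zero (1 + j25·0.1) = 1 + j2.5 → |·| ≈ 2.6926, ∠ ≈ 68.20°
pole (1 + j25·0.04) = 1 + j1 → |·| ≈ 1.4142, ∠ ≈ 45.00°
∠H = (68.20°) − (45.00°) = 23.20°

23.2°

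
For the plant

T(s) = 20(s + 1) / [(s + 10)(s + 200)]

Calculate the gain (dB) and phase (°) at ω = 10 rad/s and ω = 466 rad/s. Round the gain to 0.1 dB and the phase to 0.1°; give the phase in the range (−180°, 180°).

At s = jω = j10:
zero (s+1): 1 + j10 → |·| = √(1²+10²) = √101 ≈ 10.05, ∠ = arctan(10/1) ≈ 84.29°
pole (s+10): 10 + j10 → |·| = √(10²+10²) = √200 ≈ 14.142, ∠ = arctan(10/10) ≈ 45.00°
pole (s+200): 200 + j10 → |·| = √(200²+10²) = √40100 ≈ 200.25, ∠ = arctan(10/200) ≈ 2.86°
|T| = 20 · 10.05 / 2831.9 ≈ 0.070977
Gain = 20 log₁₀(0.070977) ≈ -22.98 dB
∠T = 84.29° − 47.86° = 36.43°

At s = jω = j466:
zero (s+1): 1 + j466 → |·| = √(1²+466²) = √217157 ≈ 466, ∠ = arctan(466/1) ≈ 89.88°
pole (s+10): 10 + j466 → |·| = √(10²+466²) = √217256 ≈ 466.11, ∠ = arctan(466/10) ≈ 88.77°
pole (s+200): 200 + j466 → |·| = √(200²+466²) = √257156 ≈ 507.11, ∠ = arctan(466/200) ≈ 66.77°
|T| = 20 · 466 / 2.3637e+05 ≈ 0.03943
Gain = 20 log₁₀(0.03943) ≈ -28.08 dB
∠T = 89.88° − 155.54° = -65.66°

ω = 10: -23.0 dB, 36.4°; ω = 466: -28.1 dB, -65.7°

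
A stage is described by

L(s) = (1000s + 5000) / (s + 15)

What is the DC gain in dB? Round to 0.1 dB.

50.5 dB

L(0) = 5000 / 15 ≈ 333.33
20 log₁₀(333.33) ≈ 50.46 dB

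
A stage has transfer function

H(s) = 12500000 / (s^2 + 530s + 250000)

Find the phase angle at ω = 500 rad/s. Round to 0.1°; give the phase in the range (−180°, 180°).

At s = jω = j500:
quadratic: (j500)² + 530·j500 + 250000 = 0 + j265000 → |·| ≈ 2.65e+05, ∠ ≈ 90.00°
∠H = 0.00° − 90.00° = -90.00°

-90.0°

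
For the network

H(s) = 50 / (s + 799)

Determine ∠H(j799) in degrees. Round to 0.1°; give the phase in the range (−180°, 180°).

At s = jω = j799:
pole (s+799): 799 + j799 → |·| = √(799²+799²) = √1276802 ≈ 1130, ∠ = arctan(799/799) ≈ 45.00°
∠H = 0.00° − 45.00° = -45.00°

-45.0°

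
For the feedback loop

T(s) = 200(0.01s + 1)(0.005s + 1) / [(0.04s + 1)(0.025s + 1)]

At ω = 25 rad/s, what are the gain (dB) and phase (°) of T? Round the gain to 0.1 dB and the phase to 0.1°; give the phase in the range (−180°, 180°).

At ω = 25 rad/s:
zero (1 + j25·0.01) = 1 + j0.25 → |·| ≈ 1.0308, ∠ ≈ 14.04°
zero (1 + j25·0.005) = 1 + j0.125 → |·| ≈ 1.0078, ∠ ≈ 7.13°
pole (1 + j25·0.04) = 1 + j1 → |·| ≈ 1.4142, ∠ ≈ 45.00°
pole (1 + j25·0.025) = 1 + j0.625 → |·| ≈ 1.1792, ∠ ≈ 32.01°
|T| = 200 · 1.0308 · 1.0078 / (1.4142 · 1.1792) ≈ 124.59
Gain = 20 log₁₀(124.59) ≈ 41.91 dB
∠T = (14.04° + 7.13°) − (45.00° + 32.01°) = -55.84°

41.9 dB, -55.8°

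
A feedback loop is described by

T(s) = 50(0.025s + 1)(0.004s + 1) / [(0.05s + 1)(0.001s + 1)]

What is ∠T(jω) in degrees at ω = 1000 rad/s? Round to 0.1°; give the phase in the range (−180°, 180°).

At ω = 1000 rad/s:
zero (1 + j1000·0.025) = 1 + j25 → |·| ≈ 25.02, ∠ ≈ 87.71°
zero (1 + j1000·0.004) = 1 + j4 → |·| ≈ 4.1231, ∠ ≈ 75.96°
pole (1 + j1000·0.05) = 1 + j50 → |·| ≈ 50.01, ∠ ≈ 88.85°
pole (1 + j1000·0.001) = 1 + j1 → |·| ≈ 1.4142, ∠ ≈ 45.00°
∠T = (87.71° + 75.96°) − (88.85° + 45.00°) = 29.82°

29.8°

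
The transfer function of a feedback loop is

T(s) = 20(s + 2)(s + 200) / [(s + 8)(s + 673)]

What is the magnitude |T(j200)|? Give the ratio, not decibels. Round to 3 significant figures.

8.05

At s = jω = j200:
zero (s+2): 2 + j200 → |·| = √(2²+200²) = √40004 ≈ 200.01, ∠ = arctan(200/2) ≈ 89.43°
zero (s+200): 200 + j200 → |·| = √(200²+200²) = √80000 ≈ 282.84, ∠ = arctan(200/200) ≈ 45.00°
pole (s+8): 8 + j200 → |·| = √(8²+200²) = √40064 ≈ 200.16, ∠ = arctan(200/8) ≈ 87.71°
pole (s+673): 673 + j200 → |·| = √(673²+200²) = √492929 ≈ 702.09, ∠ = arctan(200/673) ≈ 16.55°
|T| = 20 · 56571 / 1.4053e+05 ≈ 8.0511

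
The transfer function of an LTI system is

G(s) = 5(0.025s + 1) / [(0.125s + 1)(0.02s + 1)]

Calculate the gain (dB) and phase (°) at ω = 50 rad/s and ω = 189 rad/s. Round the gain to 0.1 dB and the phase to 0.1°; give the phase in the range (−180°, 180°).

At ω = 50 rad/s:
zero (1 + j50·0.025) = 1 + j1.25 → |·| ≈ 1.6008, ∠ ≈ 51.34°
pole (1 + j50·0.125) = 1 + j6.25 → |·| ≈ 6.3295, ∠ ≈ 80.91°
pole (1 + j50·0.02) = 1 + j1 → |·| ≈ 1.4142, ∠ ≈ 45.00°
|G| = 5 · 1.6008 / (6.3295 · 1.4142) ≈ 0.89418
Gain = 20 log₁₀(0.89418) ≈ -0.97 dB
∠G = (51.34°) − (80.91° + 45.00°) = -74.57°

At ω = 189 rad/s:
zero (1 + j189·0.025) = 1 + j4.725 → |·| ≈ 4.8297, ∠ ≈ 78.05°
pole (1 + j189·0.125) = 1 + j23.625 → |·| ≈ 23.646, ∠ ≈ 87.58°
pole (1 + j189·0.02) = 1 + j3.78 → |·| ≈ 3.91, ∠ ≈ 75.18°
|G| = 5 · 4.8297 / (23.646 · 3.91) ≈ 0.26119
Gain = 20 log₁₀(0.26119) ≈ -11.66 dB
∠G = (78.05°) − (87.58° + 75.18°) = -84.71°

ω = 50: -1.0 dB, -74.6°; ω = 189: -11.7 dB, -84.7°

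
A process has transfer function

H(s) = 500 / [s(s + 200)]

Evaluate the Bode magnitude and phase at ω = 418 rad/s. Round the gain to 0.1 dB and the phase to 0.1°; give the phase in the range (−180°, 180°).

At s = jω = j418:
pole (s+200): 200 + j418 → |·| = √(200²+418²) = √214724 ≈ 463.38, ∠ = arctan(418/200) ≈ 64.43°
pole at origin: |s| = 418, ∠ = 90.00° (in denominator)
|H| = 500 / 1.9369e+05 ≈ 0.0025814
Gain = 20 log₁₀(0.0025814) ≈ -51.76 dB
∠H = 0.00° − 154.43° = -154.43°

-51.8 dB, -154.4°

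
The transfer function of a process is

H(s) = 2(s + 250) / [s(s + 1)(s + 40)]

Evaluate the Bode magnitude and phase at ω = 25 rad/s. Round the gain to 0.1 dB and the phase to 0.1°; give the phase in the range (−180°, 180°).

-35.4 dB, 156.0°

At s = jω = j25:
zero (s+250): 250 + j25 → |·| = √(250²+25²) = √63125 ≈ 251.25, ∠ = arctan(25/250) ≈ 5.71°
pole (s+1): 1 + j25 → |·| = √(1²+25²) = √626 ≈ 25.02, ∠ = arctan(25/1) ≈ 87.71°
pole (s+40): 40 + j25 → |·| = √(40²+25²) = √2225 ≈ 47.17, ∠ = arctan(25/40) ≈ 32.01°
pole at origin: |s| = 25, ∠ = 90.00° (in denominator)
|H| = 2 · 251.25 / 29505 ≈ 0.017031
Gain = 20 log₁₀(0.017031) ≈ -35.38 dB
∠H = 5.71° − 209.72° = -204.01° ≡ 155.99° (principal value)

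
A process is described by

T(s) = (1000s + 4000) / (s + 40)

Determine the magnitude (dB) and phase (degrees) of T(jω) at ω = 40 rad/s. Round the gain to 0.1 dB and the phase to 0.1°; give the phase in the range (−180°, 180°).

57.0 dB, 39.3°

Substitute s = j40:
Numerator: 1000(j40) + 4000 = 4000 + j40000
Denominator: (j40) + 40 = 40 + j40
|N| = √(4000² + 40000²) ≈ 40200, ∠N ≈ 84.29°
|D| = √(40² + 40²) ≈ 56.569, ∠D ≈ 45.00°
|T| = 40200 / 56.569 ≈ 710.64
Gain = 20 log₁₀(710.64) ≈ 57.03 dB
∠T = 84.29° − 45.00° = 39.29°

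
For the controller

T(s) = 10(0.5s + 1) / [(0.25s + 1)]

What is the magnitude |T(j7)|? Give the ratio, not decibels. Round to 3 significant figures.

18.1

At ω = 7 rad/s:
zero (1 + j7·0.5) = 1 + j3.5 → |·| ≈ 3.6401, ∠ ≈ 74.05°
pole (1 + j7·0.25) = 1 + j1.75 → |·| ≈ 2.0156, ∠ ≈ 60.26°
|T| = 10 · 3.6401 / (2.0156) ≈ 18.06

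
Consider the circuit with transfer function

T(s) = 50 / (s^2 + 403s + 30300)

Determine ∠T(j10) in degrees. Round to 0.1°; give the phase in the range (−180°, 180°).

Substitute s = j10:
Numerator: 50 = 50 + j0
Denominator: (j10)^2 + 403(j10) + 30300 = 30200 + j4030
|N| = √(50² + 0²) ≈ 50, ∠N ≈ 0.00°
|D| = √(30200² + 4030²) ≈ 30468, ∠D ≈ 7.60°
∠T = 0.00° − 7.60° = -7.60°

-7.6°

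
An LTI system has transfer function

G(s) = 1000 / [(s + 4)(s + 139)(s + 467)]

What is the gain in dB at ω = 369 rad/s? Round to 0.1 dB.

At s = jω = j369:
pole (s+4): 4 + j369 → |·| = √(4²+369²) = √136177 ≈ 369.02, ∠ = arctan(369/4) ≈ 89.38°
pole (s+139): 139 + j369 → |·| = √(139²+369²) = √155482 ≈ 394.31, ∠ = arctan(369/139) ≈ 69.36°
pole (s+467): 467 + j369 → |·| = √(467²+369²) = √354250 ≈ 595.19, ∠ = arctan(369/467) ≈ 38.31°
|G| = 1000 / 8.6605e+07 ≈ 1.1547e-05
Gain = 20 log₁₀(1.1547e-05) ≈ -98.75 dB

-98.8 dB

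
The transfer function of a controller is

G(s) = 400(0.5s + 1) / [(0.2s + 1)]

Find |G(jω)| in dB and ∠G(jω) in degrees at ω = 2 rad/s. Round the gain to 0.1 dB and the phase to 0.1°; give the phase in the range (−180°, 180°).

54.4 dB, 23.2°

At ω = 2 rad/s:
zero (1 + j2·0.5) = 1 + j1 → |·| ≈ 1.4142, ∠ ≈ 45.00°
pole (1 + j2·0.2) = 1 + j0.4 → |·| ≈ 1.077, ∠ ≈ 21.80°
|G| = 400 · 1.4142 / (1.077) ≈ 525.24
Gain = 20 log₁₀(525.24) ≈ 54.41 dB
∠G = (45.00°) − (21.80°) = 23.20°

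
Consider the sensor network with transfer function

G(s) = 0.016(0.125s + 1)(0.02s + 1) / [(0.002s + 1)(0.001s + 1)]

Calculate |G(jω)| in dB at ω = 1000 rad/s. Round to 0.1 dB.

At ω = 1000 rad/s:
zero (1 + j1000·0.125) = 1 + j125 → |·| ≈ 125, ∠ ≈ 89.54°
zero (1 + j1000·0.02) = 1 + j20 → |·| ≈ 20.025, ∠ ≈ 87.14°
pole (1 + j1000·0.002) = 1 + j2 → |·| ≈ 2.2361, ∠ ≈ 63.43°
pole (1 + j1000·0.001) = 1 + j1 → |·| ≈ 1.4142, ∠ ≈ 45.00°
|G| = 0.016 · 125 · 20.025 / (2.2361 · 1.4142) ≈ 12.665
Gain = 20 log₁₀(12.665) ≈ 22.05 dB

22.1 dB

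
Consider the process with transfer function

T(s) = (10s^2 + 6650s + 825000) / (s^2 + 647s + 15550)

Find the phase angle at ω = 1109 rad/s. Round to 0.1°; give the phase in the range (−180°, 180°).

-2.2°

Substitute s = j1109:
Numerator: 10(j1109)^2 + 6650(j1109) + 825000 = -11473810 + j7374850
Denominator: (j1109)^2 + 647(j1109) + 15550 = -1214331 + j717523
|N| = √(11473810² + 7374850²) ≈ 1.364e+07, ∠N ≈ 147.27°
|D| = √(1214331² + 717523²) ≈ 1.4105e+06, ∠D ≈ 149.42°
∠T = 147.27° − 149.42° = -2.15°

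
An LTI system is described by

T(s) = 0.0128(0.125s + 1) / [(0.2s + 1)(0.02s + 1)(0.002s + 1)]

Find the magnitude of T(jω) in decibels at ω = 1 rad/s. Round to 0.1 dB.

-38.0 dB

At ω = 1 rad/s:
zero (1 + j1·0.125) = 1 + j0.125 → |·| ≈ 1.0078, ∠ ≈ 7.13°
pole (1 + j1·0.2) = 1 + j0.2 → |·| ≈ 1.0198, ∠ ≈ 11.31°
pole (1 + j1·0.02) = 1 + j0.02 → |·| ≈ 1.0002, ∠ ≈ 1.15°
pole (1 + j1·0.002) = 1 + j0.002 → |·| ≈ 1, ∠ ≈ 0.11°
|T| = 0.0128 · 1.0078 / (1.0198 · 1.0002 · 1) ≈ 0.012647
Gain = 20 log₁₀(0.012647) ≈ -37.96 dB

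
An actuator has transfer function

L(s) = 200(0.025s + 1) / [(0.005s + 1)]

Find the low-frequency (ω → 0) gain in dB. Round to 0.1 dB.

46.0 dB

L(0) = 200 · 1 / 1 = 200
20 log₁₀(200) ≈ 46.02 dB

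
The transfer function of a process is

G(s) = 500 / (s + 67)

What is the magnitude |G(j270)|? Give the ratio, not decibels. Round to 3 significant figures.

Substitute s = j270:
Numerator: 500 = 500 + j0
Denominator: (j270) + 67 = 67 + j270
|N| = √(500² + 0²) ≈ 500, ∠N ≈ 0.00°
|D| = √(67² + 270²) ≈ 278.19, ∠D ≈ 76.06°
|G| = 500 / 278.19 ≈ 1.7973

1.80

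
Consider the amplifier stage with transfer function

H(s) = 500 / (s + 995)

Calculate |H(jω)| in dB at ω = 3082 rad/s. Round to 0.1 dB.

Substitute s = j3082:
Numerator: 500 = 500 + j0
Denominator: (j3082) + 995 = 995 + j3082
|N| = √(500² + 0²) ≈ 500, ∠N ≈ 0.00°
|D| = √(995² + 3082²) ≈ 3238.6, ∠D ≈ 72.11°
|H| = 500 / 3238.6 ≈ 0.15439
Gain = 20 log₁₀(0.15439) ≈ -16.23 dB

-16.2 dB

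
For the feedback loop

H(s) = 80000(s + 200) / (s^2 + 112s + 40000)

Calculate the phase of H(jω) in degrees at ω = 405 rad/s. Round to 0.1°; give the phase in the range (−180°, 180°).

At s = jω = j405:
zero (s+200): 200 + j405 → |·| = √(200²+405²) = √204025 ≈ 451.69, ∠ = arctan(405/200) ≈ 63.72°
quadratic: (j405)² + 112·j405 + 40000 = -124025 + j45360 → |·| ≈ 1.3206e+05, ∠ ≈ 159.91°
∠H = 63.72° − 159.91° = -96.19°

-96.2°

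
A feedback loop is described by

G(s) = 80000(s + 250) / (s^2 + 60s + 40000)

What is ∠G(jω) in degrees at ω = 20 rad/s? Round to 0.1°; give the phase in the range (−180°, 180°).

2.8°

At s = jω = j20:
zero (s+250): 250 + j20 → |·| = √(250²+20²) = √62900 ≈ 250.8, ∠ = arctan(20/250) ≈ 4.57°
quadratic: (j20)² + 60·j20 + 40000 = 39600 + j1200 → |·| ≈ 39618, ∠ ≈ 1.74°
∠G = 4.57° − 1.74° = 2.83°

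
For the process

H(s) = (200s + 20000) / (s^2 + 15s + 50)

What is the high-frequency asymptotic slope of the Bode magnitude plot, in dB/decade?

-20 dB/decade

Each pole contributes −20 dB/decade at high frequency; each zero contributes +20 dB/decade.
Net: 1 zero(s) − 2 pole(s) → -20 dB/decade.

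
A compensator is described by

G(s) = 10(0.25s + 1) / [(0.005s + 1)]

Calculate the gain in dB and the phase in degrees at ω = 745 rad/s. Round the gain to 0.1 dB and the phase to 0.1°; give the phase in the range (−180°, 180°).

At ω = 745 rad/s:
zero (1 + j745·0.25) = 1 + j186.25 → |·| ≈ 186.25, ∠ ≈ 89.69°
pole (1 + j745·0.005) = 1 + j3.725 → |·| ≈ 3.8569, ∠ ≈ 74.97°
|G| = 10 · 186.25 / (3.8569) ≈ 482.9
Gain = 20 log₁₀(482.9) ≈ 53.68 dB
∠G = (89.69°) − (74.97°) = 14.72°

53.7 dB, 14.7°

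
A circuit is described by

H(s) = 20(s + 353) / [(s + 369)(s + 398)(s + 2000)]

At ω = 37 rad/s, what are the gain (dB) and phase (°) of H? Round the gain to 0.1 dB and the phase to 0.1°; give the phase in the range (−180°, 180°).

-92.4 dB, -6.1°

At s = jω = j37:
zero (s+353): 353 + j37 → |·| = √(353²+37²) = √125978 ≈ 354.93, ∠ = arctan(37/353) ≈ 5.98°
pole (s+369): 369 + j37 → |·| = √(369²+37²) = √137530 ≈ 370.85, ∠ = arctan(37/369) ≈ 5.73°
pole (s+398): 398 + j37 → |·| = √(398²+37²) = √159773 ≈ 399.72, ∠ = arctan(37/398) ≈ 5.31°
pole (s+2000): 2000 + j37 → |·| = √(2000²+37²) = √4001369 ≈ 2000.3, ∠ = arctan(37/2000) ≈ 1.06°
|H| = 20 · 354.93 / 2.9652e+08 ≈ 2.394e-05
Gain = 20 log₁₀(2.394e-05) ≈ -92.42 dB
∠H = 5.98° − 12.10° = -6.12°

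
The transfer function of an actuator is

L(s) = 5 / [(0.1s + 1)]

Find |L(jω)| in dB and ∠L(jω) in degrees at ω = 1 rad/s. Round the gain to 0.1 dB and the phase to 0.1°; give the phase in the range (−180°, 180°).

13.9 dB, -5.7°

At ω = 1 rad/s:
pole (1 + j1·0.1) = 1 + j0.1 → |·| ≈ 1.005, ∠ ≈ 5.71°
|L| = 5 · 1 / (1.005) ≈ 4.9751
Gain = 20 log₁₀(4.9751) ≈ 13.94 dB
∠L = (0°) − (5.71°) = -5.71°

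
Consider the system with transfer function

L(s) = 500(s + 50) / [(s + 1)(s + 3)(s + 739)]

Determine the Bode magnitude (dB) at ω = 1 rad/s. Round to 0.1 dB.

17.6 dB

At s = jω = j1:
zero (s+50): 50 + j1 → |·| = √(50²+1²) = √2501 ≈ 50.01, ∠ = arctan(1/50) ≈ 1.15°
pole (s+1): 1 + j1 → |·| = √(1²+1²) = √2 ≈ 1.4142, ∠ = arctan(1/1) ≈ 45.00°
pole (s+3): 3 + j1 → |·| = √(3²+1²) = √10 ≈ 3.1623, ∠ = arctan(1/3) ≈ 18.43°
pole (s+739): 739 + j1 → |·| = √(739²+1²) = √546122 ≈ 739, ∠ = arctan(1/739) ≈ 0.08°
|L| = 500 · 50.01 / 3304.9 ≈ 7.566
Gain = 20 log₁₀(7.566) ≈ 17.58 dB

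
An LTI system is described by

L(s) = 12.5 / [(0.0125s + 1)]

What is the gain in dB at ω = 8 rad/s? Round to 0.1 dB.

At ω = 8 rad/s:
pole (1 + j8·0.0125) = 1 + j0.1 → |·| ≈ 1.005, ∠ ≈ 5.71°
|L| = 12.5 · 1 / (1.005) ≈ 12.438
Gain = 20 log₁₀(12.438) ≈ 21.90 dB

21.9 dB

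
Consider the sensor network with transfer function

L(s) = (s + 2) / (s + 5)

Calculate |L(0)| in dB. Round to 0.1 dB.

L(0) = 1·2 / (5) = 0.4
20 log₁₀(0.4) ≈ -7.96 dB

-8.0 dB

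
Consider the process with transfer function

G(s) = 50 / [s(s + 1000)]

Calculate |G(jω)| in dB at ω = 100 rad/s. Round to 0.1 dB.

-66.1 dB

At s = jω = j100:
pole (s+1000): 1000 + j100 → |·| = √(1000²+100²) = √1010000 ≈ 1005, ∠ = arctan(100/1000) ≈ 5.71°
pole at origin: |s| = 100, ∠ = 90.00° (in denominator)
|G| = 50 / 1.005e+05 ≈ 0.00049751
Gain = 20 log₁₀(0.00049751) ≈ -66.06 dB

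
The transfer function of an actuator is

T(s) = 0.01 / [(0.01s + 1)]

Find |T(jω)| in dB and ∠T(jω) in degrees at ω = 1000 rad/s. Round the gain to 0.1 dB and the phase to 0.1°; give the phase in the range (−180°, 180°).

At ω = 1000 rad/s:
pole (1 + j1000·0.01) = 1 + j10 → |·| ≈ 10.05, ∠ ≈ 84.29°
|T| = 0.01 · 1 / (10.05) ≈ 0.00099502
Gain = 20 log₁₀(0.00099502) ≈ -60.04 dB
∠T = (0°) − (84.29°) = -84.29°

-60.0 dB, -84.3°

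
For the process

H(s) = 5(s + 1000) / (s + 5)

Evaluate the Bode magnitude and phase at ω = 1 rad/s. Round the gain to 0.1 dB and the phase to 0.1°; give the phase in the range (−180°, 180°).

59.8 dB, -11.3°

At s = jω = j1:
zero (s+1000): 1000 + j1 → |·| = √(1000²+1²) = √1000001 ≈ 1000, ∠ = arctan(1/1000) ≈ 0.06°
pole (s+5): 5 + j1 → |·| = √(5²+1²) = √26 ≈ 5.099, ∠ = arctan(1/5) ≈ 11.31°
|H| = 5 · 1000 / 5.099 ≈ 980.58
Gain = 20 log₁₀(980.58) ≈ 59.83 dB
∠H = 0.06° − 11.31° = -11.25°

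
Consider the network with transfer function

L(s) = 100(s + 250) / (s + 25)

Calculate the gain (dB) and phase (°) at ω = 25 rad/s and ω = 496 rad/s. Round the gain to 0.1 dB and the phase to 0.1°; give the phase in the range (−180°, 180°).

At s = jω = j25:
zero (s+250): 250 + j25 → |·| = √(250²+25²) = √63125 ≈ 251.25, ∠ = arctan(25/250) ≈ 5.71°
pole (s+25): 25 + j25 → |·| = √(25²+25²) = √1250 ≈ 35.355, ∠ = arctan(25/25) ≈ 45.00°
|L| = 100 · 251.25 / 35.355 ≈ 710.65
Gain = 20 log₁₀(710.65) ≈ 57.03 dB
∠L = 5.71° − 45.00° = -39.29°

At s = jω = j496:
zero (s+250): 250 + j496 → |·| = √(250²+496²) = √308516 ≈ 555.44, ∠ = arctan(496/250) ≈ 63.25°
pole (s+25): 25 + j496 → |·| = √(25²+496²) = √246641 ≈ 496.63, ∠ = arctan(496/25) ≈ 87.11°
|L| = 100 · 555.44 / 496.63 ≈ 111.84
Gain = 20 log₁₀(111.84) ≈ 40.97 dB
∠L = 63.25° − 87.11° = -23.86°

ω = 25: 57.0 dB, -39.3°; ω = 496: 41.0 dB, -23.9°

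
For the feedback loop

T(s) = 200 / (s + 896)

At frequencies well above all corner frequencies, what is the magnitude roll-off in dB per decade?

-20 dB/decade

Each pole contributes −20 dB/decade at high frequency; each zero contributes +20 dB/decade.
Net: 0 zero(s) − 1 pole(s) → -20 dB/decade.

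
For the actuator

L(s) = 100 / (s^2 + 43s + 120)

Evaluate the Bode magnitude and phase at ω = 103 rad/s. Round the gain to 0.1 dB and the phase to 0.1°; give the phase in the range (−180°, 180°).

-41.1 dB, -157.1°

Substitute s = j103:
Numerator: 100 = 100 + j0
Denominator: (j103)^2 + 43(j103) + 120 = -10489 + j4429
|N| = √(100² + 0²) ≈ 100, ∠N ≈ 0.00°
|D| = √(10489² + 4429²) ≈ 11386, ∠D ≈ 157.11°
|L| = 100 / 11386 ≈ 0.0087827
Gain = 20 log₁₀(0.0087827) ≈ -41.13 dB
∠L = 0.00° − 157.11° = -157.11°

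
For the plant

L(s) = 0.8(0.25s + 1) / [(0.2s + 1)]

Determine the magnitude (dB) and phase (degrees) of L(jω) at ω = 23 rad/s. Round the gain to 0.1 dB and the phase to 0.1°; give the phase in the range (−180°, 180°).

At ω = 23 rad/s:
zero (1 + j23·0.25) = 1 + j5.75 → |·| ≈ 5.8363, ∠ ≈ 80.13°
pole (1 + j23·0.2) = 1 + j4.6 → |·| ≈ 4.7074, ∠ ≈ 77.74°
|L| = 0.8 · 5.8363 / (4.7074) ≈ 0.99185
Gain = 20 log₁₀(0.99185) ≈ -0.07 dB
∠L = (80.13°) − (77.74°) = 2.39°

-0.1 dB, 2.4°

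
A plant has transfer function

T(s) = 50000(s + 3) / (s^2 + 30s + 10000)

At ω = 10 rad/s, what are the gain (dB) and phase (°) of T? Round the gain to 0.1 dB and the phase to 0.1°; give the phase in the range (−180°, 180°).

34.4 dB, 71.6°

At s = jω = j10:
zero (s+3): 3 + j10 → |·| = √(3²+10²) = √109 ≈ 10.44, ∠ = arctan(10/3) ≈ 73.30°
quadratic: (j10)² + 30·j10 + 10000 = 9900 + j300 → |·| ≈ 9904.5, ∠ ≈ 1.74°
|T| = 50000 · 10.44 / 9904.5 ≈ 52.703
Gain = 20 log₁₀(52.703) ≈ 34.44 dB
∠T = 73.30° − 1.74° = 71.56°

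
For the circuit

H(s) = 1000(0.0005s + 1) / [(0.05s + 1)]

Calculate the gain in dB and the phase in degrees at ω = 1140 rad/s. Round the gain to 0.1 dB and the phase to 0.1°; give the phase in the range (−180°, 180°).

26.1 dB, -59.3°

At ω = 1140 rad/s:
zero (1 + j1140·0.0005) = 1 + j0.57 → |·| ≈ 1.151, ∠ ≈ 29.68°
pole (1 + j1140·0.05) = 1 + j57 → |·| ≈ 57.009, ∠ ≈ 88.99°
|H| = 1000 · 1.151 / (57.009) ≈ 20.19
Gain = 20 log₁₀(20.19) ≈ 26.10 dB
∠H = (29.68°) − (88.99°) = -59.31°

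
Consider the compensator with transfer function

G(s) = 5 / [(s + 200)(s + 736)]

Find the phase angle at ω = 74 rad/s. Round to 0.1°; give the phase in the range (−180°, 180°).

-26.0°

At s = jω = j74:
pole (s+200): 200 + j74 → |·| = √(200²+74²) = √45476 ≈ 213.25, ∠ = arctan(74/200) ≈ 20.30°
pole (s+736): 736 + j74 → |·| = √(736²+74²) = √547172 ≈ 739.71, ∠ = arctan(74/736) ≈ 5.74°
∠G = 0.00° − 26.04° = -26.04°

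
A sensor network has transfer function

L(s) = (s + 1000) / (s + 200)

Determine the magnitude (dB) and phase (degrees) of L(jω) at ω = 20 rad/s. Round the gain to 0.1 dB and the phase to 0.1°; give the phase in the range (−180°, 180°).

13.9 dB, -4.6°

At s = jω = j20:
zero (s+1000): 1000 + j20 → |·| = √(1000²+20²) = √1000400 ≈ 1000.2, ∠ = arctan(20/1000) ≈ 1.15°
pole (s+200): 200 + j20 → |·| = √(200²+20²) = √40400 ≈ 201, ∠ = arctan(20/200) ≈ 5.71°
|L| = 1 · 1000.2 / 201 ≈ 4.9761
Gain = 20 log₁₀(4.9761) ≈ 13.94 dB
∠L = 1.15° − 5.71° = -4.56°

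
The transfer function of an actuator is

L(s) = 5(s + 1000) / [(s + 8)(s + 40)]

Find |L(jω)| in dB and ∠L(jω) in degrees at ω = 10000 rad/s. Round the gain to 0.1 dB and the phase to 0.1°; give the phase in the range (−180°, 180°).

-66.0 dB, -95.4°

At s = jω = j10000:
zero (s+1000): 1000 + j10000 → |·| = √(1000²+10000²) = √101000000 ≈ 10050, ∠ = arctan(10000/1000) ≈ 84.29°
pole (s+8): 8 + j10000 → |·| = √(8²+10000²) = √100000064 ≈ 10000, ∠ = arctan(10000/8) ≈ 89.95°
pole (s+40): 40 + j10000 → |·| = √(40²+10000²) = √100001600 ≈ 10000, ∠ = arctan(10000/40) ≈ 89.77°
|L| = 5 · 10050 / 1e+08 ≈ 0.0005025
Gain = 20 log₁₀(0.0005025) ≈ -65.98 dB
∠L = 84.29° − 179.72° = -95.43°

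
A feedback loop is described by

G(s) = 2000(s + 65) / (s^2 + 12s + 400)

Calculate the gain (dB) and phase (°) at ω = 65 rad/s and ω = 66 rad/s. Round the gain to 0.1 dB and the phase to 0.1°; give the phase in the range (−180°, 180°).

At s = jω = j65:
zero (s+65): 65 + j65 → |·| = √(65²+65²) = √8450 ≈ 91.924, ∠ = arctan(65/65) ≈ 45.00°
quadratic: (j65)² + 12·j65 + 400 = -3825 + j780 → |·| ≈ 3903.7, ∠ ≈ 168.47°
|G| = 2000 · 91.924 / 3903.7 ≈ 47.096
Gain = 20 log₁₀(47.096) ≈ 33.46 dB
∠G = 45.00° − 168.47° = -123.47°

At s = jω = j66:
zero (s+65): 65 + j66 → |·| = √(65²+66²) = √8581 ≈ 92.634, ∠ = arctan(66/65) ≈ 45.44°
quadratic: (j66)² + 12·j66 + 400 = -3956 + j792 → |·| ≈ 4034.5, ∠ ≈ 168.68°
|G| = 2000 · 92.634 / 4034.5 ≈ 45.921
Gain = 20 log₁₀(45.921) ≈ 33.24 dB
∠G = 45.44° − 168.68° = -123.24°

ω = 65: 33.5 dB, -123.5°; ω = 66: 33.2 dB, -123.2°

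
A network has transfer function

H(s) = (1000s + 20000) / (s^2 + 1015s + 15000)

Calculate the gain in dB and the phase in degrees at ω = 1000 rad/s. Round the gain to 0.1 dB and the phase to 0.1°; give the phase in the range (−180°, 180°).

-3.0 dB, -45.3°

Substitute s = j1000:
Numerator: 1000(j1000) + 20000 = 20000 + j1000000
Denominator: (j1000)^2 + 1015(j1000) + 15000 = -985000 + j1015000
|N| = √(20000² + 1000000²) ≈ 1.0002e+06, ∠N ≈ 88.85°
|D| = √(985000² + 1015000²) ≈ 1.4144e+06, ∠D ≈ 134.14°
|H| = 1.0002e+06 / 1.4144e+06 ≈ 0.70715
Gain = 20 log₁₀(0.70715) ≈ -3.01 dB
∠H = 88.85° − 134.14° = -45.29°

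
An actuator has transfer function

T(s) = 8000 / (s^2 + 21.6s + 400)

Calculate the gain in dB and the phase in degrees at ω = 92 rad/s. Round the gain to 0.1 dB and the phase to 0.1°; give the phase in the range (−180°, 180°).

At s = jω = j92:
quadratic: (j92)² + 21.6·j92 + 400 = -8064 + j1987.2 → |·| ≈ 8305.2, ∠ ≈ 166.16°
|T| = 8000 / 8305.2 ≈ 0.96325
Gain = 20 log₁₀(0.96325) ≈ -0.33 dB
∠T = 0.00° − 166.16° = -166.16°

-0.3 dB, -166.2°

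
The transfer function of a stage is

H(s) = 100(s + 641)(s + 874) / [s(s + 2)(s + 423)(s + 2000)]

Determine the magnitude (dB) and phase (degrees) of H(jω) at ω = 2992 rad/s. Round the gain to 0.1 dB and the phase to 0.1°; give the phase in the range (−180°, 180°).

-100.2 dB, -166.5°

At s = jω = j2992:
zero (s+641): 641 + j2992 → |·| = √(641²+2992²) = √9362945 ≈ 3059.9, ∠ = arctan(2992/641) ≈ 77.91°
zero (s+874): 874 + j2992 → |·| = √(874²+2992²) = √9715940 ≈ 3117, ∠ = arctan(2992/874) ≈ 73.72°
pole (s+2): 2 + j2992 → |·| = √(2²+2992²) = √8952068 ≈ 2992, ∠ = arctan(2992/2) ≈ 89.96°
pole (s+423): 423 + j2992 → |·| = √(423²+2992²) = √9130993 ≈ 3021.8, ∠ = arctan(2992/423) ≈ 81.95°
pole (s+2000): 2000 + j2992 → |·| = √(2000²+2992²) = √12952064 ≈ 3598.9, ∠ = arctan(2992/2000) ≈ 56.24°
pole at origin: |s| = 2992, ∠ = 90.00° (in denominator)
|H| = 100 · 9.5377e+06 / 9.7355e+13 ≈ 9.7968e-06
Gain = 20 log₁₀(9.7968e-06) ≈ -100.18 dB
∠H = 151.63° − 318.15° = -166.52°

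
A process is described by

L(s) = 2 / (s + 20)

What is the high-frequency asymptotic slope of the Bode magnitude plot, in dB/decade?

Each pole contributes −20 dB/decade at high frequency; each zero contributes +20 dB/decade.
Net: 0 zero(s) − 1 pole(s) → -20 dB/decade.

-20 dB/decade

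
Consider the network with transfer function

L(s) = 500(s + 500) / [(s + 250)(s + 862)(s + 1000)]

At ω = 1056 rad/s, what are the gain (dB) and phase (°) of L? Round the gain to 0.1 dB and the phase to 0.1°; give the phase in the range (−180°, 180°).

-71.3 dB, -109.4°

At s = jω = j1056:
zero (s+500): 500 + j1056 → |·| = √(500²+1056²) = √1365136 ≈ 1168.4, ∠ = arctan(1056/500) ≈ 64.66°
pole (s+250): 250 + j1056 → |·| = √(250²+1056²) = √1177636 ≈ 1085.2, ∠ = arctan(1056/250) ≈ 76.68°
pole (s+862): 862 + j1056 → |·| = √(862²+1056²) = √1858180 ≈ 1363.2, ∠ = arctan(1056/862) ≈ 50.78°
pole (s+1000): 1000 + j1056 → |·| = √(1000²+1056²) = √2115136 ≈ 1454.4, ∠ = arctan(1056/1000) ≈ 46.56°
|L| = 500 · 1168.4 / 2.1516e+09 ≈ 0.00027152
Gain = 20 log₁₀(0.00027152) ≈ -71.32 dB
∠L = 64.66° − 174.02° = -109.36°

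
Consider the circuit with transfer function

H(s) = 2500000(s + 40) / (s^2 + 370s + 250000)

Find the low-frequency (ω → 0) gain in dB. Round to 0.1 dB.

H(0) = 2500000·40 / 250000 = 400
20 log₁₀(400) ≈ 52.04 dB

52.0 dB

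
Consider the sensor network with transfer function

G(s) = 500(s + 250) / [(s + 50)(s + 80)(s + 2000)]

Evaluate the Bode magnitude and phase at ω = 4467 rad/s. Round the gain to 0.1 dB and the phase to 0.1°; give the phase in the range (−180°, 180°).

-92.8 dB, -157.4°

At s = jω = j4467:
zero (s+250): 250 + j4467 → |·| = √(250²+4467²) = √20016589 ≈ 4474, ∠ = arctan(4467/250) ≈ 86.80°
pole (s+50): 50 + j4467 → |·| = √(50²+4467²) = √19956589 ≈ 4467.3, ∠ = arctan(4467/50) ≈ 89.36°
pole (s+80): 80 + j4467 → |·| = √(80²+4467²) = √19960489 ≈ 4467.7, ∠ = arctan(4467/80) ≈ 88.97°
pole (s+2000): 2000 + j4467 → |·| = √(2000²+4467²) = √23954089 ≈ 4894.3, ∠ = arctan(4467/2000) ≈ 65.88°
|G| = 500 · 4474 / 9.7683e+10 ≈ 2.2901e-05
Gain = 20 log₁₀(2.2901e-05) ≈ -92.80 dB
∠G = 86.80° − 244.21° = -157.41°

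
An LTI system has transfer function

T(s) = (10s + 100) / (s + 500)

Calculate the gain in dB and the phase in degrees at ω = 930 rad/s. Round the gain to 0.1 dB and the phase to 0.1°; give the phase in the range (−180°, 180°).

18.9 dB, 27.6°

Substitute s = j930:
Numerator: 10(j930) + 100 = 100 + j9300
Denominator: (j930) + 500 = 500 + j930
|N| = √(100² + 9300²) ≈ 9300.5, ∠N ≈ 89.38°
|D| = √(500² + 930²) ≈ 1055.9, ∠D ≈ 61.74°
|T| = 9300.5 / 1055.9 ≈ 8.8081
Gain = 20 log₁₀(8.8081) ≈ 18.90 dB
∠T = 89.38° − 61.74° = 27.64°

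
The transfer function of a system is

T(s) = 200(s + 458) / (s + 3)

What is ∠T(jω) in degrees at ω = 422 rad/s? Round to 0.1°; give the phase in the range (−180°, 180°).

At s = jω = j422:
zero (s+458): 458 + j422 → |·| = √(458²+422²) = √387848 ≈ 622.77, ∠ = arctan(422/458) ≈ 42.66°
pole (s+3): 3 + j422 → |·| = √(3²+422²) = √178093 ≈ 422.01, ∠ = arctan(422/3) ≈ 89.59°
∠T = 42.66° − 89.59° = -46.93°

-46.9°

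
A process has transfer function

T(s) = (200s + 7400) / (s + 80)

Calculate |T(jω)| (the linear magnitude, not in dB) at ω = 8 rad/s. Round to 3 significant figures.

Substitute s = j8:
Numerator: 200(j8) + 7400 = 7400 + j1600
Denominator: (j8) + 80 = 80 + j8
|N| = √(7400² + 1600²) ≈ 7571, ∠N ≈ 12.20°
|D| = √(80² + 8²) ≈ 80.399, ∠D ≈ 5.71°
|T| = 7571 / 80.399 ≈ 94.168

94.2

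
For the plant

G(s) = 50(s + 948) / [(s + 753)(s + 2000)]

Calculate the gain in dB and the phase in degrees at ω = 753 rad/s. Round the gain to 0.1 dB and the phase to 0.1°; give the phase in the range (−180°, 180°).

-31.5 dB, -27.2°

At s = jω = j753:
zero (s+948): 948 + j753 → |·| = √(948²+753²) = √1465713 ≈ 1210.7, ∠ = arctan(753/948) ≈ 38.46°
pole (s+753): 753 + j753 → |·| = √(753²+753²) = √1134018 ≈ 1064.9, ∠ = arctan(753/753) ≈ 45.00°
pole (s+2000): 2000 + j753 → |·| = √(2000²+753²) = √4567009 ≈ 2137.1, ∠ = arctan(753/2000) ≈ 20.63°
|G| = 50 · 1210.7 / 2.2758e+06 ≈ 0.026599
Gain = 20 log₁₀(0.026599) ≈ -31.50 dB
∠G = 38.46° − 65.63° = -27.17°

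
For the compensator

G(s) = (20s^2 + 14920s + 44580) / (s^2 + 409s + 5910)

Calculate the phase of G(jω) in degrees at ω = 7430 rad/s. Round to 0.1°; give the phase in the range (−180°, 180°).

-2.6°

Substitute s = j7430:
Numerator: 20(j7430)^2 + 14920(j7430) + 44580 = -1104053420 + j110855600
Denominator: (j7430)^2 + 409(j7430) + 5910 = -55198990 + j3038870
|N| = √(1104053420² + 110855600²) ≈ 1.1096e+09, ∠N ≈ 174.27°
|D| = √(55198990² + 3038870²) ≈ 5.5283e+07, ∠D ≈ 176.85°
∠G = 174.27° − 176.85° = -2.58°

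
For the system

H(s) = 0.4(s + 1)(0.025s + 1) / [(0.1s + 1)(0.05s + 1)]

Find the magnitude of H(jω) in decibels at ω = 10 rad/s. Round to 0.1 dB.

8.4 dB

At ω = 10 rad/s:
zero (1 + j10·1) = 1 + j10 → |·| ≈ 10.05, ∠ ≈ 84.29°
zero (1 + j10·0.025) = 1 + j0.25 → |·| ≈ 1.0308, ∠ ≈ 14.04°
pole (1 + j10·0.1) = 1 + j1 → |·| ≈ 1.4142, ∠ ≈ 45.00°
pole (1 + j10·0.05) = 1 + j0.5 → |·| ≈ 1.118, ∠ ≈ 26.57°
|H| = 0.4 · 10.05 · 1.0308 / (1.4142 · 1.118) ≈ 2.6209
Gain = 20 log₁₀(2.6209) ≈ 8.37 dB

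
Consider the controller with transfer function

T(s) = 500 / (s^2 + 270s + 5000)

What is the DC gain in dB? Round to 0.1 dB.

T(0) = 500 / 5000 = 0.1
20 log₁₀(0.1) ≈ -20.00 dB

-20.0 dB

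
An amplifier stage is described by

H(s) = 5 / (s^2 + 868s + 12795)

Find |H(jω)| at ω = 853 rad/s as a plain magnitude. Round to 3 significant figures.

4.86e-06

Substitute s = j853:
Numerator: 5 = 5 + j0
Denominator: (j853)^2 + 868(j853) + 12795 = -714814 + j740404
|N| = √(5² + 0²) ≈ 5, ∠N ≈ 0.00°
|D| = √(714814² + 740404²) ≈ 1.0292e+06, ∠D ≈ 133.99°
|H| = 5 / 1.0292e+06 ≈ 4.8581e-06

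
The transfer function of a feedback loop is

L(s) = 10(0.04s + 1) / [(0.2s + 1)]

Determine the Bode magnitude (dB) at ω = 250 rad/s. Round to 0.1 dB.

At ω = 250 rad/s:
zero (1 + j250·0.04) = 1 + j10 → |·| ≈ 10.05, ∠ ≈ 84.29°
pole (1 + j250·0.2) = 1 + j50 → |·| ≈ 50.01, ∠ ≈ 88.85°
|L| = 10 · 10.05 / (50.01) ≈ 2.0096
Gain = 20 log₁₀(2.0096) ≈ 6.06 dB

6.1 dB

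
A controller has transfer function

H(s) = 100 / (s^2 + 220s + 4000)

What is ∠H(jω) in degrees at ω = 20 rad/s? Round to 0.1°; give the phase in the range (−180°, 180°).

-50.7°

Substitute s = j20:
Numerator: 100 = 100 + j0
Denominator: (j20)^2 + 220(j20) + 4000 = 3600 + j4400
|N| = √(100² + 0²) ≈ 100, ∠N ≈ 0.00°
|D| = √(3600² + 4400²) ≈ 5685.1, ∠D ≈ 50.71°
∠H = 0.00° − 50.71° = -50.71°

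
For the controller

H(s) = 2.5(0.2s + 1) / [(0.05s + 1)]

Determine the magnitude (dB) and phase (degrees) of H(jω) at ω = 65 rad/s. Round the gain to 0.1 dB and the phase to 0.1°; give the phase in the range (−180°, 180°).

At ω = 65 rad/s:
zero (1 + j65·0.2) = 1 + j13 → |·| ≈ 13.038, ∠ ≈ 85.60°
pole (1 + j65·0.05) = 1 + j3.25 → |·| ≈ 3.4004, ∠ ≈ 72.90°
|H| = 2.5 · 13.038 / (3.4004) ≈ 9.5856
Gain = 20 log₁₀(9.5856) ≈ 19.63 dB
∠H = (85.60°) − (72.90°) = 12.70°

19.6 dB, 12.7°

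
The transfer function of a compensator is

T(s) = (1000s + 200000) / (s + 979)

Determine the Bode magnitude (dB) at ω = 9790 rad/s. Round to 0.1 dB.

60.0 dB

Substitute s = j9790:
Numerator: 1000(j9790) + 200000 = 200000 + j9790000
Denominator: (j9790) + 979 = 979 + j9790
|N| = √(200000² + 9790000²) ≈ 9.792e+06, ∠N ≈ 88.83°
|D| = √(979² + 9790²) ≈ 9838.8, ∠D ≈ 84.29°
|T| = 9.792e+06 / 9838.8 ≈ 995.24
Gain = 20 log₁₀(995.24) ≈ 59.96 dB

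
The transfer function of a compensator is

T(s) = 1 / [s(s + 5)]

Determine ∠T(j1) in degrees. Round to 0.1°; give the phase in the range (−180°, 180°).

At s = jω = j1:
pole (s+5): 5 + j1 → |·| = √(5²+1²) = √26 ≈ 5.099, ∠ = arctan(1/5) ≈ 11.31°
pole at origin: |s| = 1, ∠ = 90.00° (in denominator)
∠T = 0.00° − 101.31° = -101.31°

-101.3°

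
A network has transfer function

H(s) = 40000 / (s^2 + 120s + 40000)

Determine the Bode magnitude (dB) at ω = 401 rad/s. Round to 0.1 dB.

-10.2 dB

At s = jω = j401:
quadratic: (j401)² + 120·j401 + 40000 = -120801 + j48120 → |·| ≈ 1.3003e+05, ∠ ≈ 158.28°
|H| = 40000 / 1.3003e+05 ≈ 0.30762
Gain = 20 log₁₀(0.30762) ≈ -10.24 dB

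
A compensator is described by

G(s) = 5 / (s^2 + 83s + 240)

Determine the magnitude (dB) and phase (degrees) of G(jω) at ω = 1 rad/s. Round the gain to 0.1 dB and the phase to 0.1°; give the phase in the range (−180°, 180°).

-34.1 dB, -19.2°

Substitute s = j1:
Numerator: 5 = 5 + j0
Denominator: (j1)^2 + 83(j1) + 240 = 239 + j83
|N| = √(5² + 0²) ≈ 5, ∠N ≈ 0.00°
|D| = √(239² + 83²) ≈ 253, ∠D ≈ 19.15°
|G| = 5 / 253 ≈ 0.019763
Gain = 20 log₁₀(0.019763) ≈ -34.08 dB
∠G = 0.00° − 19.15° = -19.15°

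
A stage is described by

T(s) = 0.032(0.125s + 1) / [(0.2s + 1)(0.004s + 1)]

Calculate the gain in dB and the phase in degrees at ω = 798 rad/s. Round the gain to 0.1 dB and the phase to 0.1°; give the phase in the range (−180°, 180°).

-44.5 dB, -72.8°

At ω = 798 rad/s:
zero (1 + j798·0.125) = 1 + j99.75 → |·| ≈ 99.755, ∠ ≈ 89.43°
pole (1 + j798·0.2) = 1 + j159.6 → |·| ≈ 159.6, ∠ ≈ 89.64°
pole (1 + j798·0.004) = 1 + j3.192 → |·| ≈ 3.345, ∠ ≈ 72.61°
|T| = 0.032 · 99.755 / (159.6 · 3.345) ≈ 0.0059794
Gain = 20 log₁₀(0.0059794) ≈ -44.47 dB
∠T = (89.43°) − (89.64° + 72.61°) = -72.82°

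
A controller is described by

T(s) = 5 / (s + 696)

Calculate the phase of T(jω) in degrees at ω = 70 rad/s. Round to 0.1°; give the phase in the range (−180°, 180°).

Substitute s = j70:
Numerator: 5 = 5 + j0
Denominator: (j70) + 696 = 696 + j70
|N| = √(5² + 0²) ≈ 5, ∠N ≈ 0.00°
|D| = √(696² + 70²) ≈ 699.51, ∠D ≈ 5.74°
∠T = 0.00° − 5.74° = -5.74°

-5.7°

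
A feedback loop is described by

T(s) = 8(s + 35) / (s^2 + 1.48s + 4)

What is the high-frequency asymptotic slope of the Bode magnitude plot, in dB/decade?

Each pole contributes −20 dB/decade at high frequency; each zero contributes +20 dB/decade.
Net: 1 zero(s) − 2 pole(s) → -20 dB/decade.

-20 dB/decade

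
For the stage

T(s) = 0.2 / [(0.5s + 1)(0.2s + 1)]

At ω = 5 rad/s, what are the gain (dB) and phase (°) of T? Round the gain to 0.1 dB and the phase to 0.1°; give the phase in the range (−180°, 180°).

-25.6 dB, -113.2°

At ω = 5 rad/s:
pole (1 + j5·0.5) = 1 + j2.5 → |·| ≈ 2.6926, ∠ ≈ 68.20°
pole (1 + j5·0.2) = 1 + j1 → |·| ≈ 1.4142, ∠ ≈ 45.00°
|T| = 0.2 · 1 / (2.6926 · 1.4142) ≈ 0.052523
Gain = 20 log₁₀(0.052523) ≈ -25.59 dB
∠T = (0°) − (68.20° + 45.00°) = -113.20°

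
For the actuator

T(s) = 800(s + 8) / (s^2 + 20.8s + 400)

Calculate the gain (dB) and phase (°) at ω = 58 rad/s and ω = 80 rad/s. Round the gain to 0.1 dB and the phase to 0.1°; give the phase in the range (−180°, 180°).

At s = jω = j58:
zero (s+8): 8 + j58 → |·| = √(8²+58²) = √3428 ≈ 58.549, ∠ = arctan(58/8) ≈ 82.15°
quadratic: (j58)² + 20.8·j58 + 400 = -2964 + j1206.4 → |·| ≈ 3200.1, ∠ ≈ 157.85°
|T| = 800 · 58.549 / 3200.1 ≈ 14.637
Gain = 20 log₁₀(14.637) ≈ 23.31 dB
∠T = 82.15° − 157.85° = -75.70°

At s = jω = j80:
zero (s+8): 8 + j80 → |·| = √(8²+80²) = √6464 ≈ 80.399, ∠ = arctan(80/8) ≈ 84.29°
quadratic: (j80)² + 20.8·j80 + 400 = -6000 + j1664 → |·| ≈ 6226.5, ∠ ≈ 164.50°
|T| = 800 · 80.399 / 6226.5 ≈ 10.33
Gain = 20 log₁₀(10.33) ≈ 20.28 dB
∠T = 84.29° − 164.50° = -80.21°

ω = 58: 23.3 dB, -75.7°; ω = 80: 20.3 dB, -80.2°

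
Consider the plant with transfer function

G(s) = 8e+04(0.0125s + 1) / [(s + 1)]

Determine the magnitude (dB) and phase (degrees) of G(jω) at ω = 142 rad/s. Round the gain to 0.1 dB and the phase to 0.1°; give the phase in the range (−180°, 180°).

At ω = 142 rad/s:
zero (1 + j142·0.0125) = 1 + j1.775 → |·| ≈ 2.0373, ∠ ≈ 60.60°
pole (1 + j142·1) = 1 + j142 → |·| ≈ 142, ∠ ≈ 89.60°
|G| = 8e+04 · 2.0373 / (142) ≈ 1147.8
Gain = 20 log₁₀(1147.8) ≈ 61.20 dB
∠G = (60.60°) − (89.60°) = -29.00°

61.2 dB, -29.0°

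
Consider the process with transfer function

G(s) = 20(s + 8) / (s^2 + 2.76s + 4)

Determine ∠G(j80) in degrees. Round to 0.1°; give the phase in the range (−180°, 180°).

At s = jω = j80:
zero (s+8): 8 + j80 → |·| = √(8²+80²) = √6464 ≈ 80.399, ∠ = arctan(80/8) ≈ 84.29°
quadratic: (j80)² + 2.76·j80 + 4 = -6396 + j220.8 → |·| ≈ 6399.8, ∠ ≈ 178.02°
∠G = 84.29° − 178.02° = -93.73°

-93.7°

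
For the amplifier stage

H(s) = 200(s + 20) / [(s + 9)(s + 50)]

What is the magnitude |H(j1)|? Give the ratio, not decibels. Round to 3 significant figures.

8.84

At s = jω = j1:
zero (s+20): 20 + j1 → |·| = √(20²+1²) = √401 ≈ 20.025, ∠ = arctan(1/20) ≈ 2.86°
pole (s+9): 9 + j1 → |·| = √(9²+1²) = √82 ≈ 9.0554, ∠ = arctan(1/9) ≈ 6.34°
pole (s+50): 50 + j1 → |·| = √(50²+1²) = √2501 ≈ 50.01, ∠ = arctan(1/50) ≈ 1.15°
|H| = 200 · 20.025 / 452.86 ≈ 8.8438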